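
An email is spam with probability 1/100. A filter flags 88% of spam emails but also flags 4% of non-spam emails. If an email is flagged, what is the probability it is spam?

Let D = the rare event, + = positive/flagged.
P(D) = 1/100
P(+|D) = 88/100 = 22/25
P(+|D') = 4/100 = 1/25
P(+) = P(+|D)P(D) + P(+|D')P(D')
     = \frac{22}{25} × \frac{1}{100} + \frac{1}{25} × \frac{99}{100}
     = \frac{121}{2500}
P(D|+) = P(+|D)P(D)/P(+) = \frac{2}{11}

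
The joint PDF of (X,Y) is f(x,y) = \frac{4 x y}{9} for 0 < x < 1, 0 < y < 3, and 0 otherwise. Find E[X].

f_X(x) = ∫_0^3 \frac{4 x y}{9} dy = 2 x
E[X] = ∫_0^1 x × (2 x) dx = \frac{2}{3}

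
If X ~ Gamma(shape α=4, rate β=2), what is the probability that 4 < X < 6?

P(4 < X < 6) = ∫_{4}^{6} f(x) dx
where f(x) = \frac{8 x^{3} e^{- 2 x}}{3}
= \frac{-1119 + 379 e^{4}}{3 e^{12}}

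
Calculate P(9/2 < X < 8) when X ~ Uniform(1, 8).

P(9/2 < X < 8) = ∫_{9/2}^{8} f(x) dx
where f(x) = \frac{1}{7}
= \frac{1}{2}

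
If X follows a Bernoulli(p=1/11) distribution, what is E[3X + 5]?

For X ~ Bernoulli(p=1/11):
E[X] = \frac{1}{11}
E[3X + 5] = 3 × E[X] + 5 = \frac{58}{11}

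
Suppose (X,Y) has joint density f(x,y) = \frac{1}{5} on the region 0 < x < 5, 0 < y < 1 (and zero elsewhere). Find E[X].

f_X(x) = ∫_0^1 \frac{1}{5} dy = \frac{1}{5}
E[X] = ∫_0^5 x × (\frac{1}{5}) dx = \frac{5}{2}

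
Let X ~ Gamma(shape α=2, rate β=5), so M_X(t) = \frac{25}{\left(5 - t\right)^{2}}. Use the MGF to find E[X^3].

To find E[X^3], compute M^(3)(0):
M^(1)(t) = \frac{50}{\left(5 - t\right)^{3}}
M^(2)(t) = \frac{150}{\left(5 - t\right)^{4}}
M^(3)(t) = \frac{600}{\left(5 - t\right)^{5}}
M^(3)(0) = \frac{24}{125}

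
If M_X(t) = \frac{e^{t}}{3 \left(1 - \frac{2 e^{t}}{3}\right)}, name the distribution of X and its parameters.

The MGF M(t) = \frac{e^{t}}{3 \left(1 - \frac{2 e^{t}}{3}\right)} is the standard form for the Geometric distribution.
Comparing with the known MGF formula identifies: Geometric(p=1/3), X = trial number of first success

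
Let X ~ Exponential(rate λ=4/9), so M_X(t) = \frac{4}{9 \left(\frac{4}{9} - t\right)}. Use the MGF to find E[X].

To find E[X], compute M^(1)(0):
M^(1)(t) = \frac{4}{9 \left(\frac{4}{9} - t\right)^{2}}
M^(1)(0) = \frac{9}{4}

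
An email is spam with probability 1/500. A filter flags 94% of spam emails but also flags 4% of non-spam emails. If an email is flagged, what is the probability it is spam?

Let D = the rare event, + = positive/flagged.
P(D) = 1/500
P(+|D) = 94/100 = 47/50
P(+|D') = 4/100 = 1/25
P(+) = P(+|D)P(D) + P(+|D')P(D')
     = \frac{47}{50} × \frac{1}{500} + \frac{1}{25} × \frac{499}{500}
     = \frac{209}{5000}
P(D|+) = P(+|D)P(D)/P(+) = \frac{47}{1045}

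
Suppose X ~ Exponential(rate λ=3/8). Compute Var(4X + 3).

For X ~ Exponential(rate λ=3/8):
Var(X) = \frac{64}{9}
Var(4X + 3) = (4)² × Var(X) = 16 × \frac{64}{9} = \frac{1024}{9}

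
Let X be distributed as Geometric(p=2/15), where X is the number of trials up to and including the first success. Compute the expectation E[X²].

Using the identity E[X²] = Var(X) + (E[X])²:
E[X] = \frac{15}{2}
Var(X) = \frac{195}{4}
E[X²] = \frac{195}{4} + (\frac{15}{2})²
= 105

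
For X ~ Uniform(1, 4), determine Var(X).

For X ~ Uniform(1, 4):
Var(X) = \frac{3}{4}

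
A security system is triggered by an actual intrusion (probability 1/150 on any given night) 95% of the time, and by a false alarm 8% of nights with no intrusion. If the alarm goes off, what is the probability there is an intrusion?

Let D = the rare event, + = positive/flagged.
P(D) = 1/150
P(+|D) = 95/100 = 19/20
P(+|D') = 8/100 = 2/25
P(+) = P(+|D)P(D) + P(+|D')P(D')
     = \frac{19}{20} × \frac{1}{150} + \frac{2}{25} × \frac{149}{150}
     = \frac{429}{5000}
P(D|+) = P(+|D)P(D)/P(+) = \frac{95}{1287}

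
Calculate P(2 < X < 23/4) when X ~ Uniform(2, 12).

P(2 < X < 23/4) = ∫_{2}^{23/4} f(x) dx
where f(x) = \frac{1}{10}
= \frac{3}{8}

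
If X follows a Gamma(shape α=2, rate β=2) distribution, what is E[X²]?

Using the identity E[X²] = Var(X) + (E[X])²:
E[X] = 1
Var(X) = \frac{1}{2}
E[X²] = \frac{1}{2} + (1)²
= \frac{3}{2}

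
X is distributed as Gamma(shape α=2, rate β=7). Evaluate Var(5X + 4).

For X ~ Gamma(shape α=2, rate β=7):
Var(X) = \frac{2}{49}
Var(5X + 4) = (5)² × Var(X) = 25 × \frac{2}{49} = \frac{50}{49}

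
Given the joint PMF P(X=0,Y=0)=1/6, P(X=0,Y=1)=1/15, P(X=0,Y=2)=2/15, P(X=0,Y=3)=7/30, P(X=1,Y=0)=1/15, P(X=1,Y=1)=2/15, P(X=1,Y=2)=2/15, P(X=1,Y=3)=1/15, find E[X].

First find marginal of X:
P(X=0) = 3/5
P(X=1) = 2/5
E[X] = 0 × 3/5 + 1 × 2/5 = 2/5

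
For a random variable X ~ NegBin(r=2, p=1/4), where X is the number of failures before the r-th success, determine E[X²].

Using the identity E[X²] = Var(X) + (E[X])²:
E[X] = 6
Var(X) = 24
E[X²] = 24 + (6)²
= 60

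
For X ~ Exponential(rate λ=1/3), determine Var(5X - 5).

For X ~ Exponential(rate λ=1/3):
Var(X) = 9
Var(5X - 5) = (5)² × Var(X) = 25 × 9 = 225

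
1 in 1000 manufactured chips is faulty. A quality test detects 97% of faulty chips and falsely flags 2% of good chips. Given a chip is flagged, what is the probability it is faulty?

Let D = the rare event, + = positive/flagged.
P(D) = 1/1000
P(+|D) = 97/100
P(+|D') = 2/100 = 1/50
P(+) = P(+|D)P(D) + P(+|D')P(D')
     = \frac{97}{100} × \frac{1}{1000} + \frac{1}{50} × \frac{999}{1000}
     = \frac{419}{20000}
P(D|+) = P(+|D)P(D)/P(+) = \frac{97}{2095}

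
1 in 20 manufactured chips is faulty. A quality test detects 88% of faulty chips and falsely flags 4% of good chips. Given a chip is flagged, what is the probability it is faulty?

Let D = the rare event, + = positive/flagged.
P(D) = 1/20
P(+|D) = 88/100 = 22/25
P(+|D') = 4/100 = 1/25
P(+) = P(+|D)P(D) + P(+|D')P(D')
     = \frac{22}{25} × \frac{1}{20} + \frac{1}{25} × \frac{19}{20}
     = \frac{41}{500}
P(D|+) = P(+|D)P(D)/P(+) = \frac{22}{41}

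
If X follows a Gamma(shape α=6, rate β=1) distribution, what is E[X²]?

Using the identity E[X²] = Var(X) + (E[X])²:
E[X] = 6
Var(X) = 6
E[X²] = 6 + (6)²
= 42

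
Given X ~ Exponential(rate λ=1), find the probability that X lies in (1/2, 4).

P(1/2 < X < 4) = ∫_{1/2}^{4} f(x) dx
where f(x) = e^{- x}
= - \frac{1}{e^{4}} + e^{- \frac{1}{2}}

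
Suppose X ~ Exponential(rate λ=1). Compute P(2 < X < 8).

P(2 < X < 8) = ∫_{2}^{8} f(x) dx
where f(x) = e^{- x}
= - \frac{1 - e^{6}}{e^{8}}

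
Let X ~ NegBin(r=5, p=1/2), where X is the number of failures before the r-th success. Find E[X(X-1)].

E[X(X-1)] = E[X² - X] = E[X²] - E[X]
E[X] = 5
E[X²] = Var(X) + (E[X])² = 10 + (5)² = 35
E[X(X-1)] = 35 - 5 = 30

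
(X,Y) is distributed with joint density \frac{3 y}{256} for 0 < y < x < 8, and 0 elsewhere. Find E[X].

f_X(x) = ∫_0^x \frac{3 y}{256} dy = \frac{3 x^{2}}{512}
E[X] = ∫_0^8 x × (\frac{3 x^{2}}{512}) dx = 6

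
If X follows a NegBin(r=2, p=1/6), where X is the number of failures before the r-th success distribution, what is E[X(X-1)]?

E[X(X-1)] = E[X² - X] = E[X²] - E[X]
E[X] = 10
E[X²] = Var(X) + (E[X])² = 60 + (10)² = 160
E[X(X-1)] = 160 - 10 = 150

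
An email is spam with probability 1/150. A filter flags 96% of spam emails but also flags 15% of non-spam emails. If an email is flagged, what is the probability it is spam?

Let D = the rare event, + = positive/flagged.
P(D) = 1/150
P(+|D) = 96/100 = 24/25
P(+|D') = 15/100 = 3/20
P(+) = P(+|D)P(D) + P(+|D')P(D')
     = \frac{24}{25} × \frac{1}{150} + \frac{3}{20} × \frac{149}{150}
     = \frac{777}{5000}
P(D|+) = P(+|D)P(D)/P(+) = \frac{32}{777}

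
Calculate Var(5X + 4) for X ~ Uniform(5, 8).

For X ~ Uniform(5, 8):
Var(X) = \frac{3}{4}
Var(5X + 4) = (5)² × Var(X) = 25 × \frac{3}{4} = \frac{75}{4}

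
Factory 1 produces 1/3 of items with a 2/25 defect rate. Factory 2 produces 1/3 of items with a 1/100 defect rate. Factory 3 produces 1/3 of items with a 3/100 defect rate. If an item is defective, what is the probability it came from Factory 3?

Using Bayes' theorem:
P(F1) = 1/3, P(D|F1) = 2/25
P(F2) = 1/3, P(D|F2) = 1/100
P(F3) = 1/3, P(D|F3) = 3/100
P(D) = P(D|F1)P(F1) + P(D|F2)P(F2) + P(D|F3)P(F3)
     = \frac{1}{25}
P(F3|D) = P(D|F3)P(F3) / P(D)
= \frac{1}{4}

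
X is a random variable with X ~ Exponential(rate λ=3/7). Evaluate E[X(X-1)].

E[X(X-1)] = E[X² - X] = E[X²] - E[X]
E[X] = \frac{7}{3}
E[X²] = Var(X) + (E[X])² = \frac{49}{9} + (\frac{7}{3})² = \frac{98}{9}
E[X(X-1)] = \frac{98}{9} - \frac{7}{3} = \frac{77}{9}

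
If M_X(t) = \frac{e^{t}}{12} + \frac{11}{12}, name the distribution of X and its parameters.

The MGF M(t) = \frac{e^{t}}{12} + \frac{11}{12} is the standard form for the Bernoulli distribution.
Comparing with the known MGF formula identifies: Bernoulli(p=1/12)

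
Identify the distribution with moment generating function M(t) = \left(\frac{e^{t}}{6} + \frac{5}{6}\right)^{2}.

The MGF M(t) = \left(\frac{e^{t}}{6} + \frac{5}{6}\right)^{2} is the standard form for the Binomial distribution.
Comparing with the known MGF formula identifies: Binomial(n=2, p=1/6)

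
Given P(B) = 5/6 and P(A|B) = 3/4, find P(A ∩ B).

By definition, P(A|B) = P(A ∩ B) / P(B)
So P(A ∩ B) = P(A|B) × P(B)
= 3/4 × 5/6
= 5/8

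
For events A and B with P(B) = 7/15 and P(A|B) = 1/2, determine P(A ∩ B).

By definition, P(A|B) = P(A ∩ B) / P(B)
So P(A ∩ B) = P(A|B) × P(B)
= 1/2 × 7/15
= 7/30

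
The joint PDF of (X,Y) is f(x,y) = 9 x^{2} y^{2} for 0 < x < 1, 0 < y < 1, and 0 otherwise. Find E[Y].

E[Y] = ∫_0^1 ∫_0^1 y × f(x,y) dx dy
= \frac{3}{4}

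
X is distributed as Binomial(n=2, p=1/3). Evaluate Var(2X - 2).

For X ~ Binomial(n=2, p=1/3):
Var(X) = \frac{4}{9}
Var(2X - 2) = (2)² × Var(X) = 4 × \frac{4}{9} = \frac{16}{9}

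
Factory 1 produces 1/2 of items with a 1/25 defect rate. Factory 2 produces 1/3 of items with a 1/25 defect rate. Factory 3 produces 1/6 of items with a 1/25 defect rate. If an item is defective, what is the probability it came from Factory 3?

Using Bayes' theorem:
P(F1) = 1/2, P(D|F1) = 1/25
P(F2) = 1/3, P(D|F2) = 1/25
P(F3) = 1/6, P(D|F3) = 1/25
P(D) = P(D|F1)P(F1) + P(D|F2)P(F2) + P(D|F3)P(F3)
     = \frac{1}{25}
P(F3|D) = P(D|F3)P(F3) / P(D)
= \frac{1}{6}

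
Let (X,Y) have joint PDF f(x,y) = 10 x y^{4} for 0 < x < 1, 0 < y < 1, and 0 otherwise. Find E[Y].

E[Y] = ∫_0^1 ∫_0^1 y × f(x,y) dx dy
= \frac{5}{6}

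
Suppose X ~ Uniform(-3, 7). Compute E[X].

For X ~ Uniform(-3, 7), the expected value is:
E[X] = 2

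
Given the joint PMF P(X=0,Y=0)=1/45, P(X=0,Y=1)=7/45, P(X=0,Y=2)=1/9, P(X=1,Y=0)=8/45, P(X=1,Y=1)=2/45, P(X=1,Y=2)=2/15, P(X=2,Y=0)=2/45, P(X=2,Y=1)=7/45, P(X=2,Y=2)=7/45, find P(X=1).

P(X=1) = P(X=1,Y=0) + P(X=1,Y=1) + P(X=1,Y=2)
= 8/45 + 2/45 + 2/15
= 16/45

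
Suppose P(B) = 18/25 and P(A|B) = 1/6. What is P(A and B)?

By definition, P(A|B) = P(A ∩ B) / P(B)
So P(A ∩ B) = P(A|B) × P(B)
= 1/6 × 18/25
= 3/25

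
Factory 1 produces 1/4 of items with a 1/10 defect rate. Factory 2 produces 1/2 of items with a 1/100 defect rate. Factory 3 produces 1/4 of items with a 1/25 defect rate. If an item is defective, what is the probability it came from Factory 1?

Using Bayes' theorem:
P(F1) = 1/4, P(D|F1) = 1/10
P(F2) = 1/2, P(D|F2) = 1/100
P(F3) = 1/4, P(D|F3) = 1/25
P(D) = P(D|F1)P(F1) + P(D|F2)P(F2) + P(D|F3)P(F3)
     = \frac{1}{25}
P(F1|D) = P(D|F1)P(F1) / P(D)
= \frac{5}{8}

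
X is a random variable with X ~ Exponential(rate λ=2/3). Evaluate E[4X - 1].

For X ~ Exponential(rate λ=2/3):
E[X] = \frac{3}{2}
E[4X - 1] = 4 × E[X] - 1 = 5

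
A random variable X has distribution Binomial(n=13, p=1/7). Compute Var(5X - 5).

For X ~ Binomial(n=13, p=1/7):
Var(X) = \frac{78}{49}
Var(5X - 5) = (5)² × Var(X) = 25 × \frac{78}{49} = \frac{1950}{49}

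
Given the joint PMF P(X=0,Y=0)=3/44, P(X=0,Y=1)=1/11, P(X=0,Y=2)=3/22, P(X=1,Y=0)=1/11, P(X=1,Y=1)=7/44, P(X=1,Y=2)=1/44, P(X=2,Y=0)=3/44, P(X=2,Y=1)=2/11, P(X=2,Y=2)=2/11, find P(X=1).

P(X=1) = P(X=1,Y=0) + P(X=1,Y=1) + P(X=1,Y=2)
= 1/11 + 7/44 + 1/44
= 3/11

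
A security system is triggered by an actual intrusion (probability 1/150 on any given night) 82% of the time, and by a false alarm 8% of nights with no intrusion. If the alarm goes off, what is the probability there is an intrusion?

Let D = the rare event, + = positive/flagged.
P(D) = 1/150
P(+|D) = 82/100 = 41/50
P(+|D') = 8/100 = 2/25
P(+) = P(+|D)P(D) + P(+|D')P(D')
     = \frac{41}{50} × \frac{1}{150} + \frac{2}{25} × \frac{149}{150}
     = \frac{637}{7500}
P(D|+) = P(+|D)P(D)/P(+) = \frac{41}{637}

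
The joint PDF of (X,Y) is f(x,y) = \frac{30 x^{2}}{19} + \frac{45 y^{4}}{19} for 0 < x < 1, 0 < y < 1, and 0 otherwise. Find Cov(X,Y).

E[XY] = ∫∫ xy × f(x,y) dx dy = \frac{15}{38}
E[X] = \frac{12}{19}
E[Y] = \frac{25}{38}
Cov(X,Y) = E[XY] - E[X]E[Y] = - \frac{15}{722}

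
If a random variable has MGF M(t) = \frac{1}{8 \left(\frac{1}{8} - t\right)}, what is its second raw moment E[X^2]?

To find E[X^2], compute M^(2)(0):
M^(1)(t) = \frac{1}{8 \left(\frac{1}{8} - t\right)^{2}}
M^(2)(t) = \frac{1}{4 \left(\frac{1}{8} - t\right)^{3}}
M^(2)(0) = 128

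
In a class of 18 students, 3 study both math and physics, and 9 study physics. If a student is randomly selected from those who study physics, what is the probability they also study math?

P(A ∩ B) = 3/18 = 1/6
P(B) = 9/18 = 1/2
P(A|B) = P(A ∩ B) / P(B) = (1/6) / (1/2) = 1/3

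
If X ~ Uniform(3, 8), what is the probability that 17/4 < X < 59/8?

P(17/4 < X < 59/8) = ∫_{17/4}^{59/8} f(x) dx
where f(x) = \frac{1}{5}
= \frac{5}{8}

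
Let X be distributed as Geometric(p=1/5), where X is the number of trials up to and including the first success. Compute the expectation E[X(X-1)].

E[X(X-1)] = E[X² - X] = E[X²] - E[X]
E[X] = 5
E[X²] = Var(X) + (E[X])² = 20 + (5)² = 45
E[X(X-1)] = 45 - 5 = 40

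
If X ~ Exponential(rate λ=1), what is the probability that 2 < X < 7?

P(2 < X < 7) = ∫_{2}^{7} f(x) dx
where f(x) = e^{- x}
= - \frac{1 - e^{5}}{e^{7}}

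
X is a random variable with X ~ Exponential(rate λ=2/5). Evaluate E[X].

For X ~ Exponential(rate λ=2/5), the expected value is:
E[X] = \frac{5}{2}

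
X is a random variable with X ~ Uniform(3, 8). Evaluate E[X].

For X ~ Uniform(3, 8), the expected value is:
E[X] = \frac{11}{2}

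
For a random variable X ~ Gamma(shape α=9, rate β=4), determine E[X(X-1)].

E[X(X-1)] = E[X² - X] = E[X²] - E[X]
E[X] = \frac{9}{4}
E[X²] = Var(X) + (E[X])² = \frac{9}{16} + (\frac{9}{4})² = \frac{45}{8}
E[X(X-1)] = \frac{45}{8} - \frac{9}{4} = \frac{27}{8}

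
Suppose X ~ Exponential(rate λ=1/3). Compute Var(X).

For X ~ Exponential(rate λ=1/3):
Var(X) = 9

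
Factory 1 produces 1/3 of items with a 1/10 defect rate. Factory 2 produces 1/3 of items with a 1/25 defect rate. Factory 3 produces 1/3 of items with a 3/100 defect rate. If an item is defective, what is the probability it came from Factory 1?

Using Bayes' theorem:
P(F1) = 1/3, P(D|F1) = 1/10
P(F2) = 1/3, P(D|F2) = 1/25
P(F3) = 1/3, P(D|F3) = 3/100
P(D) = P(D|F1)P(F1) + P(D|F2)P(F2) + P(D|F3)P(F3)
     = \frac{17}{300}
P(F1|D) = P(D|F1)P(F1) / P(D)
= \frac{10}{17}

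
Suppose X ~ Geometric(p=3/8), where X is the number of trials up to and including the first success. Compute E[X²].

Using the identity E[X²] = Var(X) + (E[X])²:
E[X] = \frac{8}{3}
Var(X) = \frac{40}{9}
E[X²] = \frac{40}{9} + (\frac{8}{3})²
= \frac{104}{9}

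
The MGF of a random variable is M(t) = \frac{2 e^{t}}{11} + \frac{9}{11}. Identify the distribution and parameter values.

The MGF M(t) = \frac{2 e^{t}}{11} + \frac{9}{11} is the standard form for the Bernoulli distribution.
Comparing with the known MGF formula identifies: Bernoulli(p=2/11)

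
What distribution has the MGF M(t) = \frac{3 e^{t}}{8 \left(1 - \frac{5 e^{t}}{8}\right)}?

The MGF M(t) = \frac{3 e^{t}}{8 \left(1 - \frac{5 e^{t}}{8}\right)} is the standard form for the Geometric distribution.
Comparing with the known MGF formula identifies: Geometric(p=3/8), X = trial number of first success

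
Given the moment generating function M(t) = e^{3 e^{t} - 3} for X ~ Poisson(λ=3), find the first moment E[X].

To find E[X], compute M^(1)(0):
M^(1)(t) = 3 e^{t} e^{3 e^{t} - 3}
M^(1)(0) = 3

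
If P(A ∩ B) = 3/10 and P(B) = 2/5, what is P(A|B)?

P(A|B) = P(A ∩ B) / P(B)
= (3/10) / (2/5)
= 3/4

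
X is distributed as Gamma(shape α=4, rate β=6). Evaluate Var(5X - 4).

For X ~ Gamma(shape α=4, rate β=6):
Var(X) = \frac{1}{9}
Var(5X - 4) = (5)² × Var(X) = 25 × \frac{1}{9} = \frac{25}{9}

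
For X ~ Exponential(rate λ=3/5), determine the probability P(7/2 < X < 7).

P(7/2 < X < 7) = ∫_{7/2}^{7} f(x) dx
where f(x) = \frac{3 e^{- \frac{3 x}{5}}}{5}
= - \frac{1}{e^{\frac{21}{5}}} + e^{- \frac{21}{10}}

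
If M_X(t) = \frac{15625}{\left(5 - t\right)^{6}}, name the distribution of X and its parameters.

The MGF M(t) = \frac{15625}{\left(5 - t\right)^{6}} is the standard form for the Gamma distribution.
Comparing with the known MGF formula identifies: Gamma(shape α=6, rate β=5)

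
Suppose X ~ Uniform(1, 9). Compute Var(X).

For X ~ Uniform(1, 9):
Var(X) = \frac{16}{3}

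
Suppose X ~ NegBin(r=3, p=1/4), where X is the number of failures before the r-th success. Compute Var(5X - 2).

For X ~ NegBin(r=3, p=1/4), where X is the number of failures before the r-th success:
Var(X) = 36
Var(5X - 2) = (5)² × Var(X) = 25 × 36 = 900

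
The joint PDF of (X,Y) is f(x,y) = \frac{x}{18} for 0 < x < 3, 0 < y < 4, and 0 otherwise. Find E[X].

f_X(x) = ∫_0^4 \frac{x}{18} dy = \frac{2 x}{9}
E[X] = ∫_0^3 x × (\frac{2 x}{9}) dx = 2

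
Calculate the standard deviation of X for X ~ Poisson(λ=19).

For X ~ Poisson(λ=19):
Var(X) = 19
SD(X) = √(Var(X)) = √(19) = \sqrt{19}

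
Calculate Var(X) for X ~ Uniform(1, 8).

For X ~ Uniform(1, 8):
Var(X) = \frac{49}{12}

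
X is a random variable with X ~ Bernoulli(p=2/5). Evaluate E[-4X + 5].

For X ~ Bernoulli(p=2/5):
E[X] = \frac{2}{5}
E[-4X + 5] = -4 × E[X] + 5 = \frac{17}{5}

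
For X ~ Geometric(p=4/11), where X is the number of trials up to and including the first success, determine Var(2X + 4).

For X ~ Geometric(p=4/11), where X is the number of trials up to and including the first success:
Var(X) = \frac{77}{16}
Var(2X + 4) = (2)² × Var(X) = 4 × \frac{77}{16} = \frac{77}{4}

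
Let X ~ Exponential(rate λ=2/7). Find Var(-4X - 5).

For X ~ Exponential(rate λ=2/7):
Var(X) = \frac{49}{4}
Var(-4X - 5) = (-4)² × Var(X) = 16 × \frac{49}{4} = 196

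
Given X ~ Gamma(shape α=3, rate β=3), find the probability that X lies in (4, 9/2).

P(4 < X < 9/2) = ∫_{4}^{9/2} f(x) dx
where f(x) = \frac{27 x^{2} e^{- 3 x}}{2}
= - \frac{845}{8 e^{\frac{27}{2}}} + \frac{85}{e^{12}}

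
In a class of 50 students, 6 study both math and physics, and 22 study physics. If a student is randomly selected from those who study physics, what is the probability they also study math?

P(A ∩ B) = 6/50 = 3/25
P(B) = 22/50 = 11/25
P(A|B) = P(A ∩ B) / P(B) = (3/25) / (11/25) = 3/11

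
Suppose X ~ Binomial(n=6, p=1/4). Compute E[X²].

Using the identity E[X²] = Var(X) + (E[X])²:
E[X] = \frac{3}{2}
Var(X) = \frac{9}{8}
E[X²] = \frac{9}{8} + (\frac{3}{2})²
= \frac{27}{8}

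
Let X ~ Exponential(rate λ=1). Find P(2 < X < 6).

P(2 < X < 6) = ∫_{2}^{6} f(x) dx
where f(x) = e^{- x}
= - \frac{1 - e^{4}}{e^{6}}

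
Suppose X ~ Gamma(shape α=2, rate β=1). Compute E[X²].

Using the identity E[X²] = Var(X) + (E[X])²:
E[X] = 2
Var(X) = 2
E[X²] = 2 + (2)²
= 6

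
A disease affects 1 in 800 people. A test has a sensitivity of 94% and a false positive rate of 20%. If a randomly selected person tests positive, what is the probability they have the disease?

Let D = the rare event, + = positive/flagged.
P(D) = 1/800
P(+|D) = 94/100 = 47/50
P(+|D') = 20/100 = 1/5
P(+) = P(+|D)P(D) + P(+|D')P(D')
     = \frac{47}{50} × \frac{1}{800} + \frac{1}{5} × \frac{799}{800}
     = \frac{8037}{40000}
P(D|+) = P(+|D)P(D)/P(+) = \frac{1}{171}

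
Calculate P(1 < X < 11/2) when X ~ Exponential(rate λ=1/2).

P(1 < X < 11/2) = ∫_{1}^{11/2} f(x) dx
where f(x) = \frac{e^{- \frac{x}{2}}}{2}
= - \frac{1}{e^{\frac{11}{4}}} + e^{- \frac{1}{2}}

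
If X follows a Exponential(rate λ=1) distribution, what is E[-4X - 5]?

For X ~ Exponential(rate λ=1):
E[X] = 1
E[-4X - 5] = -4 × E[X] - 5 = -9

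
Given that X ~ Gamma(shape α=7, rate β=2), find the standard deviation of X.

For X ~ Gamma(shape α=7, rate β=2):
Var(X) = \frac{7}{4}
SD(X) = √(Var(X)) = √(\frac{7}{4}) = \frac{\sqrt{7}}{2}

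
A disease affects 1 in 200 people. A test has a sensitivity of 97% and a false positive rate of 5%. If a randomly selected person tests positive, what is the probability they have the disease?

Let D = the rare event, + = positive/flagged.
P(D) = 1/200
P(+|D) = 97/100
P(+|D') = 5/100 = 1/20
P(+) = P(+|D)P(D) + P(+|D')P(D')
     = \frac{97}{100} × \frac{1}{200} + \frac{1}{20} × \frac{199}{200}
     = \frac{273}{5000}
P(D|+) = P(+|D)P(D)/P(+) = \frac{97}{1092}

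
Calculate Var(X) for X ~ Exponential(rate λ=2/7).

For X ~ Exponential(rate λ=2/7):
Var(X) = \frac{49}{4}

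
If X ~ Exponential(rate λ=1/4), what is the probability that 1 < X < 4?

P(1 < X < 4) = ∫_{1}^{4} f(x) dx
where f(x) = \frac{e^{- \frac{x}{4}}}{4}
= - \frac{1}{e} + e^{- \frac{1}{4}}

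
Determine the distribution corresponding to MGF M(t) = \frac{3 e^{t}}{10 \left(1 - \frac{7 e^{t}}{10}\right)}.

The MGF M(t) = \frac{3 e^{t}}{10 \left(1 - \frac{7 e^{t}}{10}\right)} is the standard form for the Geometric distribution.
Comparing with the known MGF formula identifies: Geometric(p=3/10), X = trial number of first success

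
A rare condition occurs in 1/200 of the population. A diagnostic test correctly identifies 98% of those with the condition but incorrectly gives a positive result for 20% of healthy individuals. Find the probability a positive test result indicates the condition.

Let D = the rare event, + = positive/flagged.
P(D) = 1/200
P(+|D) = 98/100 = 49/50
P(+|D') = 20/100 = 1/5
P(+) = P(+|D)P(D) + P(+|D')P(D')
     = \frac{49}{50} × \frac{1}{200} + \frac{1}{5} × \frac{199}{200}
     = \frac{2039}{10000}
P(D|+) = P(+|D)P(D)/P(+) = \frac{49}{2039}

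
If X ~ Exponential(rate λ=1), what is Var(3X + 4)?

For X ~ Exponential(rate λ=1):
Var(X) = 1
Var(3X + 4) = (3)² × Var(X) = 9 × 1 = 9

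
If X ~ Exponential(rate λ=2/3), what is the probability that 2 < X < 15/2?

P(2 < X < 15/2) = ∫_{2}^{15/2} f(x) dx
where f(x) = \frac{2 e^{- \frac{2 x}{3}}}{3}
= - \frac{1}{e^{5}} + e^{- \frac{4}{3}}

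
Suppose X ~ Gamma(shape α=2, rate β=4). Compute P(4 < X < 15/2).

P(4 < X < 15/2) = ∫_{4}^{15/2} f(x) dx
where f(x) = 16 x e^{- 4 x}
= \frac{-31 + 17 e^{14}}{e^{30}}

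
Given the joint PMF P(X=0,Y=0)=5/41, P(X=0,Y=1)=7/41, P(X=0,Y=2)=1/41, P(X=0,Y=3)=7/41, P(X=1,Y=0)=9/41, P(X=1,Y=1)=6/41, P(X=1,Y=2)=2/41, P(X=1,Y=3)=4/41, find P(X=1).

P(X=1) = P(X=1,Y=0) + P(X=1,Y=1) + P(X=1,Y=2) + P(X=1,Y=3)
= 9/41 + 6/41 + 2/41 + 4/41
= 21/41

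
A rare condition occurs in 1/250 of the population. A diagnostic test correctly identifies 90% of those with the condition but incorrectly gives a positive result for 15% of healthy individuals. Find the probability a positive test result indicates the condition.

Let D = the rare event, + = positive/flagged.
P(D) = 1/250
P(+|D) = 90/100 = 9/10
P(+|D') = 15/100 = 3/20
P(+) = P(+|D)P(D) + P(+|D')P(D')
     = \frac{9}{10} × \frac{1}{250} + \frac{3}{20} × \frac{249}{250}
     = \frac{153}{1000}
P(D|+) = P(+|D)P(D)/P(+) = \frac{2}{85}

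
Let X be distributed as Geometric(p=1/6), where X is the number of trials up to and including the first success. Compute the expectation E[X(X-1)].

E[X(X-1)] = E[X² - X] = E[X²] - E[X]
E[X] = 6
E[X²] = Var(X) + (E[X])² = 30 + (6)² = 66
E[X(X-1)] = 66 - 6 = 60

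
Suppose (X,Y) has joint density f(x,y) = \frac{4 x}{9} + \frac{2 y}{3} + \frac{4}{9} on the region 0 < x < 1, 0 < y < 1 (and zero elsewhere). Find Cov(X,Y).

E[XY] = ∫∫ xy × f(x,y) dx dy = \frac{8}{27}
E[X] = \frac{29}{54}
E[Y] = \frac{5}{9}
Cov(X,Y) = E[XY] - E[X]E[Y] = - \frac{1}{486}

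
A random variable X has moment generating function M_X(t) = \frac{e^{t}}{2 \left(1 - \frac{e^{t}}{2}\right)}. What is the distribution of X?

The MGF M(t) = \frac{e^{t}}{2 \left(1 - \frac{e^{t}}{2}\right)} is the standard form for the Geometric distribution.
Comparing with the known MGF formula identifies: Geometric(p=1/2), X = trial number of first success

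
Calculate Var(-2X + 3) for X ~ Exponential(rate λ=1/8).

For X ~ Exponential(rate λ=1/8):
Var(X) = 64
Var(-2X + 3) = (-2)² × Var(X) = 4 × 64 = 256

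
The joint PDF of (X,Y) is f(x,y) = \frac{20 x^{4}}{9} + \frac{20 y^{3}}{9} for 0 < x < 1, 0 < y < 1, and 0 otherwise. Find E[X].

E[X] = ∫_0^1 ∫_0^1 x × f(x,y) dy dx
= ∫_0^1 ∫_0^1 x × (\frac{20 x^{4}}{9} + \frac{20 y^{3}}{9}) dy dx
= \frac{35}{54}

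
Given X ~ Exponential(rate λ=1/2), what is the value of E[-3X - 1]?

For X ~ Exponential(rate λ=1/2):
E[X] = 2
E[-3X - 1] = -3 × E[X] - 1 = -7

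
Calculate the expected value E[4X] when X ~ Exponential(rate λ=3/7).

For X ~ Exponential(rate λ=3/7):
E[X] = \frac{7}{3}
E[4X] = 4 × E[X] + 0 = \frac{28}{3}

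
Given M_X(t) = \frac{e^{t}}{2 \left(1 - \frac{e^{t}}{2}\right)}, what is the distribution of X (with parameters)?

The MGF M(t) = \frac{e^{t}}{2 \left(1 - \frac{e^{t}}{2}\right)} is the standard form for the Geometric distribution.
Comparing with the known MGF formula identifies: Geometric(p=1/2), X = trial number of first success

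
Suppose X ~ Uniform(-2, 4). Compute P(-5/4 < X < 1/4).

P(-5/4 < X < 1/4) = ∫_{-5/4}^{1/4} f(x) dx
where f(x) = \frac{1}{6}
= \frac{1}{4}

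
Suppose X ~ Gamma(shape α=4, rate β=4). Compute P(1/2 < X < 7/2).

P(1/2 < X < 7/2) = ∫_{1/2}^{7/2} f(x) dx
where f(x) = \frac{128 x^{3} e^{- 4 x}}{3}
= \frac{-1711 + 19 e^{12}}{3 e^{14}}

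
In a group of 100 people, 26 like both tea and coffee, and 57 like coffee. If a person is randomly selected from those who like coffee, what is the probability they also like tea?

P(A ∩ B) = 26/100 = 13/50
P(B) = 57/100
P(A|B) = P(A ∩ B) / P(B) = (13/50) / (57/100) = 26/57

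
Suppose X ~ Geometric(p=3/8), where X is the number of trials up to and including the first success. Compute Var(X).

For X ~ Geometric(p=3/8), where X is the number of trials up to and including the first success:
Var(X) = \frac{40}{9}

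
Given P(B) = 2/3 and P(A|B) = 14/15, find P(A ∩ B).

By definition, P(A|B) = P(A ∩ B) / P(B)
So P(A ∩ B) = P(A|B) × P(B)
= 14/15 × 2/3
= 28/45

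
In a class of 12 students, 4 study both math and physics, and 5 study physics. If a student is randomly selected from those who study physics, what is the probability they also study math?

P(A ∩ B) = 4/12 = 1/3
P(B) = 5/12
P(A|B) = P(A ∩ B) / P(B) = (1/3) / (5/12) = 4/5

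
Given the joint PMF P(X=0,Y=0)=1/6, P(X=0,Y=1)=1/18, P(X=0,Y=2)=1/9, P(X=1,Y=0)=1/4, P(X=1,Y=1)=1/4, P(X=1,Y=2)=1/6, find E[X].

First find marginal of X:
P(X=0) = 1/3
P(X=1) = 2/3
E[X] = 0 × 1/3 + 1 × 2/3 = 2/3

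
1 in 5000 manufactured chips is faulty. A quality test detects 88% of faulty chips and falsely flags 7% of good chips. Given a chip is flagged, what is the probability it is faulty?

Let D = the rare event, + = positive/flagged.
P(D) = 1/5000
P(+|D) = 88/100 = 22/25
P(+|D') = 7/100
P(+) = P(+|D)P(D) + P(+|D')P(D')
     = \frac{22}{25} × \frac{1}{5000} + \frac{7}{100} × \frac{4999}{5000}
     = \frac{35081}{500000}
P(D|+) = P(+|D)P(D)/P(+) = \frac{88}{35081}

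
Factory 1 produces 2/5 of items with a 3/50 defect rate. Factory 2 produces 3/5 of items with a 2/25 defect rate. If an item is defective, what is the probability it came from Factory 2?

Using Bayes' theorem:
P(F1) = 2/5, P(D|F1) = 3/50
P(F2) = 3/5, P(D|F2) = 2/25
P(D) = P(D|F1)P(F1) + P(D|F2)P(F2)
     = \frac{9}{125}
P(F2|D) = P(D|F2)P(F2) / P(D)
= \frac{2}{3}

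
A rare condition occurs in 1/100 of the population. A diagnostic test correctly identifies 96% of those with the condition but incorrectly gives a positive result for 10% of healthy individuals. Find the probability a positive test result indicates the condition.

Let D = the rare event, + = positive/flagged.
P(D) = 1/100
P(+|D) = 96/100 = 24/25
P(+|D') = 10/100 = 1/10
P(+) = P(+|D)P(D) + P(+|D')P(D')
     = \frac{24}{25} × \frac{1}{100} + \frac{1}{10} × \frac{99}{100}
     = \frac{543}{5000}
P(D|+) = P(+|D)P(D)/P(+) = \frac{16}{181}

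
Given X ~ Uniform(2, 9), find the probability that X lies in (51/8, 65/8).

P(51/8 < X < 65/8) = ∫_{51/8}^{65/8} f(x) dx
where f(x) = \frac{1}{7}
= \frac{1}{4}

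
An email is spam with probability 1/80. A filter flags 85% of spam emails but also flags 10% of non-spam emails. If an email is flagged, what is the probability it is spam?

Let D = the rare event, + = positive/flagged.
P(D) = 1/80
P(+|D) = 85/100 = 17/20
P(+|D') = 10/100 = 1/10
P(+) = P(+|D)P(D) + P(+|D')P(D')
     = \frac{17}{20} × \frac{1}{80} + \frac{1}{10} × \frac{79}{80}
     = \frac{7}{64}
P(D|+) = P(+|D)P(D)/P(+) = \frac{17}{175}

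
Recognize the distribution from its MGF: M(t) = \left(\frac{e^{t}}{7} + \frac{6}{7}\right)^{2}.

The MGF M(t) = \left(\frac{e^{t}}{7} + \frac{6}{7}\right)^{2} is the standard form for the Binomial distribution.
Comparing with the known MGF formula identifies: Binomial(n=2, p=1/7)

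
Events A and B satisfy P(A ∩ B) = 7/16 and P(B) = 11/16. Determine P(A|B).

P(A|B) = P(A ∩ B) / P(B)
= (7/16) / (11/16)
= 7/11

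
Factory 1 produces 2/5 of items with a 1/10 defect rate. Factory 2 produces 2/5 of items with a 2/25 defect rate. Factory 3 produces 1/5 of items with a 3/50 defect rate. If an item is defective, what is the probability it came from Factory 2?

Using Bayes' theorem:
P(F1) = 2/5, P(D|F1) = 1/10
P(F2) = 2/5, P(D|F2) = 2/25
P(F3) = 1/5, P(D|F3) = 3/50
P(D) = P(D|F1)P(F1) + P(D|F2)P(F2) + P(D|F3)P(F3)
     = \frac{21}{250}
P(F2|D) = P(D|F2)P(F2) / P(D)
= \frac{8}{21}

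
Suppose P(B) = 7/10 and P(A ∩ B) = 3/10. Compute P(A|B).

P(A|B) = P(A ∩ B) / P(B)
= (3/10) / (7/10)
= 3/7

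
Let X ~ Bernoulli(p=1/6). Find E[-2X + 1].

For X ~ Bernoulli(p=1/6):
E[X] = \frac{1}{6}
E[-2X + 1] = -2 × E[X] + 1 = \frac{2}{3}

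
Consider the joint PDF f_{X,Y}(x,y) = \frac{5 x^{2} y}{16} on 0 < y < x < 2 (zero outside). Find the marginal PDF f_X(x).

f_X(x) = ∫_0^x \frac{5 x^{2} y}{16} dy = \frac{5 x^{4}}{32}
for 0 < x < 2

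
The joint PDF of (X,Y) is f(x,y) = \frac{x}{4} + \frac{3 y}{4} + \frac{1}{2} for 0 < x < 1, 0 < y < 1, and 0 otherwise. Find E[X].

E[X] = ∫_0^1 ∫_0^1 x × f(x,y) dy dx
= ∫_0^1 ∫_0^1 x × (\frac{x}{4} + \frac{3 y}{4} + \frac{1}{2}) dy dx
= \frac{25}{48}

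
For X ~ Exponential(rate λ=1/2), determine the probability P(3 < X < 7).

P(3 < X < 7) = ∫_{3}^{7} f(x) dx
where f(x) = \frac{e^{- \frac{x}{2}}}{2}
= - \frac{1 - e^{2}}{e^{\frac{7}{2}}}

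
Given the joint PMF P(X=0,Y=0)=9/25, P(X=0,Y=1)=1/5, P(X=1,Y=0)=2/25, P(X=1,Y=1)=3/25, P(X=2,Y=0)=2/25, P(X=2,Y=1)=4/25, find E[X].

First find marginal of X:
P(X=0) = 14/25
P(X=1) = 1/5
P(X=2) = 6/25
E[X] = 0 × 14/25 + 1 × 1/5 + 2 × 6/25 = 17/25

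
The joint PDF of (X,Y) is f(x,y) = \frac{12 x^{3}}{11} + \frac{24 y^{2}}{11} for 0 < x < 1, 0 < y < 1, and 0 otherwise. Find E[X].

E[X] = ∫_0^1 ∫_0^1 x × f(x,y) dy dx
= ∫_0^1 ∫_0^1 x × (\frac{12 x^{3}}{11} + \frac{24 y^{2}}{11}) dy dx
= \frac{32}{55}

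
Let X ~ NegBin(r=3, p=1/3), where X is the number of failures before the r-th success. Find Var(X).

For X ~ NegBin(r=3, p=1/3), where X is the number of failures before the r-th success:
Var(X) = 18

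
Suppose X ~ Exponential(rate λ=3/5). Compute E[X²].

Using the identity E[X²] = Var(X) + (E[X])²:
E[X] = \frac{5}{3}
Var(X) = \frac{25}{9}
E[X²] = \frac{25}{9} + (\frac{5}{3})²
= \frac{50}{9}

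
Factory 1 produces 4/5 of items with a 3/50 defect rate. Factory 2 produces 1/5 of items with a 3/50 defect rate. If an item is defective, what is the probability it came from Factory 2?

Using Bayes' theorem:
P(F1) = 4/5, P(D|F1) = 3/50
P(F2) = 1/5, P(D|F2) = 3/50
P(D) = P(D|F1)P(F1) + P(D|F2)P(F2)
     = \frac{3}{50}
P(F2|D) = P(D|F2)P(F2) / P(D)
= \frac{1}{5}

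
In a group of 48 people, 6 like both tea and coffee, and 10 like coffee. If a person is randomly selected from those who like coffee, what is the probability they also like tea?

P(A ∩ B) = 6/48 = 1/8
P(B) = 10/48 = 5/24
P(A|B) = P(A ∩ B) / P(B) = (1/8) / (5/24) = 3/5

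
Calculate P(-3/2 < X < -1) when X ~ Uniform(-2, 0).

P(-3/2 < X < -1) = ∫_{-3/2}^{-1} f(x) dx
where f(x) = \frac{1}{2}
= \frac{1}{4}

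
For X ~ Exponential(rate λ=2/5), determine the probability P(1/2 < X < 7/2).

P(1/2 < X < 7/2) = ∫_{1/2}^{7/2} f(x) dx
where f(x) = \frac{2 e^{- \frac{2 x}{5}}}{5}
= - \frac{1 - e^{\frac{6}{5}}}{e^{\frac{7}{5}}}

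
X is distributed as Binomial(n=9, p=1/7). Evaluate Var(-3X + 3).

For X ~ Binomial(n=9, p=1/7):
Var(X) = \frac{54}{49}
Var(-3X + 3) = (-3)² × Var(X) = 9 × \frac{54}{49} = \frac{486}{49}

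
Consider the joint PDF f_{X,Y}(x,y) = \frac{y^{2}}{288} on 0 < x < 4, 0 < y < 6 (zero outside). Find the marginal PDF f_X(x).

f_X(x) = ∫_0^6 f(x,y) dy
= ∫_0^6 \frac{y^{2}}{288} dy
= \frac{1}{4} for 0 < x < 4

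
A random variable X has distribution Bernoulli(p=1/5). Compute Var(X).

For X ~ Bernoulli(p=1/5):
Var(X) = \frac{4}{25}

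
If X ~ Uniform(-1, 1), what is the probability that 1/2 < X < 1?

P(1/2 < X < 1) = ∫_{1/2}^{1} f(x) dx
where f(x) = \frac{1}{2}
= \frac{1}{4}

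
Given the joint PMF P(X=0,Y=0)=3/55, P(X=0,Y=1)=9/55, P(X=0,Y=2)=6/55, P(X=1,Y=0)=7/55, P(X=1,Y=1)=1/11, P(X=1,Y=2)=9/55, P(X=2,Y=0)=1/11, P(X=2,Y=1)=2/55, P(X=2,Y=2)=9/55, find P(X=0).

P(X=0) = P(X=0,Y=0) + P(X=0,Y=1) + P(X=0,Y=2)
= 3/55 + 9/55 + 6/55
= 18/55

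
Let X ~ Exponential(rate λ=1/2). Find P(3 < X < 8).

P(3 < X < 8) = ∫_{3}^{8} f(x) dx
where f(x) = \frac{e^{- \frac{x}{2}}}{2}
= - \frac{1}{e^{4}} + e^{- \frac{3}{2}}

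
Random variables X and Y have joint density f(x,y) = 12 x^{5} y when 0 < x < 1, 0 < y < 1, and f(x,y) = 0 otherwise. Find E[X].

E[X] = ∫_0^1 ∫_0^1 x × f(x,y) dy dx
= ∫_0^1 ∫_0^1 x × (12 x^{5} y) dy dx
= \frac{6}{7}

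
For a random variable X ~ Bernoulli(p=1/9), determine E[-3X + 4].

For X ~ Bernoulli(p=1/9):
E[X] = \frac{1}{9}
E[-3X + 4] = -3 × E[X] + 4 = \frac{11}{3}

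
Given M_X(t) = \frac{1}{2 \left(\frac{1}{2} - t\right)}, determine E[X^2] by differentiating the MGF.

To find E[X^2], compute M^(2)(0):
M^(1)(t) = \frac{1}{2 \left(\frac{1}{2} - t\right)^{2}}
M^(2)(t) = \frac{1}{\left(\frac{1}{2} - t\right)^{3}}
M^(2)(0) = 8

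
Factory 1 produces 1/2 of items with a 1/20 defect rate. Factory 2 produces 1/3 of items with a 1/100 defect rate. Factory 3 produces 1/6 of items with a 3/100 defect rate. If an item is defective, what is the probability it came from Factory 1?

Using Bayes' theorem:
P(F1) = 1/2, P(D|F1) = 1/20
P(F2) = 1/3, P(D|F2) = 1/100
P(F3) = 1/6, P(D|F3) = 3/100
P(D) = P(D|F1)P(F1) + P(D|F2)P(F2) + P(D|F3)P(F3)
     = \frac{1}{30}
P(F1|D) = P(D|F1)P(F1) / P(D)
= \frac{3}{4}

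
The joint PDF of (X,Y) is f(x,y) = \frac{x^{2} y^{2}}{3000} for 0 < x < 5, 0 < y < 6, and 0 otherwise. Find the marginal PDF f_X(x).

f_X(x) = ∫_0^6 f(x,y) dy
= ∫_0^6 \frac{x^{2} y^{2}}{3000} dy
= \frac{3 x^{2}}{125} for 0 < x < 5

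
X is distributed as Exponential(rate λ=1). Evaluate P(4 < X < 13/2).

P(4 < X < 13/2) = ∫_{4}^{13/2} f(x) dx
where f(x) = e^{- x}
= - \frac{1}{e^{\frac{13}{2}}} + e^{-4}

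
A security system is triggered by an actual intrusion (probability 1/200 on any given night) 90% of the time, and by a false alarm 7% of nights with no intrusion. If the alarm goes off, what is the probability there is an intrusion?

Let D = the rare event, + = positive/flagged.
P(D) = 1/200
P(+|D) = 90/100 = 9/10
P(+|D') = 7/100
P(+) = P(+|D)P(D) + P(+|D')P(D')
     = \frac{9}{10} × \frac{1}{200} + \frac{7}{100} × \frac{199}{200}
     = \frac{1483}{20000}
P(D|+) = P(+|D)P(D)/P(+) = \frac{90}{1483}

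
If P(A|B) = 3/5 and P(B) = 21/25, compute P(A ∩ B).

By definition, P(A|B) = P(A ∩ B) / P(B)
So P(A ∩ B) = P(A|B) × P(B)
= 3/5 × 21/25
= 63/125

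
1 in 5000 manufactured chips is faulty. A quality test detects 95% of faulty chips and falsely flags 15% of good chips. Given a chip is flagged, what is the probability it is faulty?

Let D = the rare event, + = positive/flagged.
P(D) = 1/5000
P(+|D) = 95/100 = 19/20
P(+|D') = 15/100 = 3/20
P(+) = P(+|D)P(D) + P(+|D')P(D')
     = \frac{19}{20} × \frac{1}{5000} + \frac{3}{20} × \frac{4999}{5000}
     = \frac{1877}{12500}
P(D|+) = P(+|D)P(D)/P(+) = \frac{19}{15016}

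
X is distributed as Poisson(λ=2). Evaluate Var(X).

For X ~ Poisson(λ=2):
Var(X) = 2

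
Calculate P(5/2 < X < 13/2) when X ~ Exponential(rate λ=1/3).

P(5/2 < X < 13/2) = ∫_{5/2}^{13/2} f(x) dx
where f(x) = \frac{e^{- \frac{x}{3}}}{3}
= - \frac{1 - e^{\frac{4}{3}}}{e^{\frac{13}{6}}}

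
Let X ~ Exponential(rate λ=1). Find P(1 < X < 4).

P(1 < X < 4) = ∫_{1}^{4} f(x) dx
where f(x) = e^{- x}
= - \frac{1 - e^{3}}{e^{4}}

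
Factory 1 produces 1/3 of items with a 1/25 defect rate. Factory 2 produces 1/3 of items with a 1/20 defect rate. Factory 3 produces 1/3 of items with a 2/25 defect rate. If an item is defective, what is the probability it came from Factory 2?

Using Bayes' theorem:
P(F1) = 1/3, P(D|F1) = 1/25
P(F2) = 1/3, P(D|F2) = 1/20
P(F3) = 1/3, P(D|F3) = 2/25
P(D) = P(D|F1)P(F1) + P(D|F2)P(F2) + P(D|F3)P(F3)
     = \frac{17}{300}
P(F2|D) = P(D|F2)P(F2) / P(D)
= \frac{5}{17}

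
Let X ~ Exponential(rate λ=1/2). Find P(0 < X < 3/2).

P(0 < X < 3/2) = ∫_{0}^{3/2} f(x) dx
where f(x) = \frac{e^{- \frac{x}{2}}}{2}
= 1 - e^{- \frac{3}{4}}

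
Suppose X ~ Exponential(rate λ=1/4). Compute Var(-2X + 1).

For X ~ Exponential(rate λ=1/4):
Var(X) = 16
Var(-2X + 1) = (-2)² × Var(X) = 4 × 16 = 64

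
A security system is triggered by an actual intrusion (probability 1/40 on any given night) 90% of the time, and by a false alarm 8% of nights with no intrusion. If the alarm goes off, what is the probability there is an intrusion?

Let D = the rare event, + = positive/flagged.
P(D) = 1/40
P(+|D) = 90/100 = 9/10
P(+|D') = 8/100 = 2/25
P(+) = P(+|D)P(D) + P(+|D')P(D')
     = \frac{9}{10} × \frac{1}{40} + \frac{2}{25} × \frac{39}{40}
     = \frac{201}{2000}
P(D|+) = P(+|D)P(D)/P(+) = \frac{15}{67}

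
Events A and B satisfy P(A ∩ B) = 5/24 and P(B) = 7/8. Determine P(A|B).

P(A|B) = P(A ∩ B) / P(B)
= (5/24) / (7/8)
= 5/21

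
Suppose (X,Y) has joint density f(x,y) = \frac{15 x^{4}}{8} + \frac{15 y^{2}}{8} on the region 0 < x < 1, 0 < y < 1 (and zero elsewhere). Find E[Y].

E[Y] = ∫_0^1 ∫_0^1 y × f(x,y) dx dy
= \frac{21}{32}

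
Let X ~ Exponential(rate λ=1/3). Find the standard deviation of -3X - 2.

For X ~ Exponential(rate λ=1/3):
Var(X) = 9
SD(X) = √(Var(X)) = √(9) = 3
SD(-3X - 2) = |-3| × SD(X) = 3 × 3 = 9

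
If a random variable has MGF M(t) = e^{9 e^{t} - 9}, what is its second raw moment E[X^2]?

To find E[X^2], compute M^(2)(0):
M^(1)(t) = 9 e^{t} e^{9 e^{t} - 9}
M^(2)(t) = 81 e^{2 t} e^{9 e^{t} - 9} + 9 e^{t} e^{9 e^{t} - 9}
M^(2)(0) = 90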